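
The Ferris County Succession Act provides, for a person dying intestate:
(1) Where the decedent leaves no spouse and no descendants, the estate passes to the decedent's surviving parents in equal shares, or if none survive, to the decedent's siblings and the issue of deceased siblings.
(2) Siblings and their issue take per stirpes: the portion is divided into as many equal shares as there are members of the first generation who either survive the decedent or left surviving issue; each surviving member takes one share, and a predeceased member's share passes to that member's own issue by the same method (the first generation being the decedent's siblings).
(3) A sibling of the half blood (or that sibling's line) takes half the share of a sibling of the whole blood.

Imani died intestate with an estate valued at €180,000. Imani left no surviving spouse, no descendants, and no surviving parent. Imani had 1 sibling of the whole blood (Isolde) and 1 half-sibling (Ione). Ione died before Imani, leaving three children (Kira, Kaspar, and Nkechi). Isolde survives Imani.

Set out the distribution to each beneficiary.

The entire €180,000 passes to the siblings and their issue.
Counting each half-blood sibling's line as half a unit, there are 3/2 units in €180,000, so one unit is €120,000. Whole-blood lines (Isolde) take €120,000 each; half-blood lines (Ione) take €60,000 each.
Ione's share (€60,000) is divided into 3 shares of €20,000: Kira, Kaspar, and Nkechi each take €20,000.

Isolde: €120,000; Kira: €20,000; Kaspar: €20,000; Nkechi: €20,000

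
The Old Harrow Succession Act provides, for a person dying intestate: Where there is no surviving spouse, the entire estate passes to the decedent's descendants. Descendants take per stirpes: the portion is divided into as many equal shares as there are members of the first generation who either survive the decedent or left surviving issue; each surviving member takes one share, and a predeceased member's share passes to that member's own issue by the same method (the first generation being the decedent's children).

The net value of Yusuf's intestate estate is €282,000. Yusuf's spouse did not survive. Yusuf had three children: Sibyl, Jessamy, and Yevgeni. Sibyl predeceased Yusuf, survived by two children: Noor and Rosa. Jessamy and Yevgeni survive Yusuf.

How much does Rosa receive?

The entire €282,000 passes to the descendants.
That amount (€282,000) is divided into 3 shares of €94,000: Jessamy and Yevgeni each take €94,000; Sibyl's €94,000 share passes to Sibyl's issue.
Sibyl's share (€94,000) is divided into 2 shares of €47,000: Noor and Rosa each take €47,000.

Rosa receives €47,000.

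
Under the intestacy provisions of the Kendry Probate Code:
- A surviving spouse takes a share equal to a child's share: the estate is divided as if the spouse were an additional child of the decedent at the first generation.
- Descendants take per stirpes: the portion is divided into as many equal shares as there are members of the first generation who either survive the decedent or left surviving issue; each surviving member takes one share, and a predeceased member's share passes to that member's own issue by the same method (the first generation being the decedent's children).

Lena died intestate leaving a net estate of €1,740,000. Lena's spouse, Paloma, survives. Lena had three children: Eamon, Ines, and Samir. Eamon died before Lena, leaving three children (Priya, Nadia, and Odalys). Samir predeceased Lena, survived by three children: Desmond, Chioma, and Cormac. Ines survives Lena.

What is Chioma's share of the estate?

The spouse counts as an additional share at the children's level, so there are 4 primary shares of €435,000. Paloma takes one such share (€435,000).
The children's combined portion (€1,305,000) is divided into 3 shares of €435,000: Ines takes €435,000; Eamon's €435,000 share passes to Eamon's issue; Samir's €435,000 share passes to Samir's issue.
Eamon's share (€435,000) is divided into 3 shares of €145,000: Priya, Nadia, and Odalys each take €145,000.
Samir's share (€435,000) is divided into 3 shares of €145,000: Desmond, Chioma, and Cormac each take €145,000.

Chioma receives €145,000.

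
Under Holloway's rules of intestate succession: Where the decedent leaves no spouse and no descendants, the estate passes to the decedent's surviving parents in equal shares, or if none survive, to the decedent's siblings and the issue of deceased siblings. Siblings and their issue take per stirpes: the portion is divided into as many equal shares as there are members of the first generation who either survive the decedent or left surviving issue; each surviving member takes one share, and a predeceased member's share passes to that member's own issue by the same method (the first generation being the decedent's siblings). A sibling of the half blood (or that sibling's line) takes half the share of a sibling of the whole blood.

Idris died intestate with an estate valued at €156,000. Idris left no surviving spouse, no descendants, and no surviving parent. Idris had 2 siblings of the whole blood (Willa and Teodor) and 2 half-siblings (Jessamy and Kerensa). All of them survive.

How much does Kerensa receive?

The entire €156,000 passes to the siblings and their issue.
Counting each half-blood sibling's line as half a unit, there are 3 units in €156,000, so one unit is €52,000. Whole-blood lines (Willa and Teodor) take €52,000 each; half-blood lines (Jessamy and Kerensa) take €26,000 each.

Kerensa receives €26,000.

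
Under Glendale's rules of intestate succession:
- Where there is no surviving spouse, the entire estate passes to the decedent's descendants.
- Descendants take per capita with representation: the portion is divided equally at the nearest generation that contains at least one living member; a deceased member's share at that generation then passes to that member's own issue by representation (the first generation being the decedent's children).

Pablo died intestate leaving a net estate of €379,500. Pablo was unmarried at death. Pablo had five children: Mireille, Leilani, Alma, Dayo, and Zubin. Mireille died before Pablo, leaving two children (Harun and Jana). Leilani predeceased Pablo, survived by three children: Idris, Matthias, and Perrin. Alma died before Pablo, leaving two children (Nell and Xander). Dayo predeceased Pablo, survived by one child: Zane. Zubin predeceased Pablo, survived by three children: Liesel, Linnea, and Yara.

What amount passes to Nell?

The entire €379,500 passes to the descendants.
No child survives, so the initial division is made at the grandchildren's generation.
That amount (€379,500) is divided into 11 shares of €34,500: Harun, Jana, Idris, Matthias, Perrin, Nell, Xander, Zane, Liesel, Linnea, and Yara each take €34,500.

Nell receives €34,500.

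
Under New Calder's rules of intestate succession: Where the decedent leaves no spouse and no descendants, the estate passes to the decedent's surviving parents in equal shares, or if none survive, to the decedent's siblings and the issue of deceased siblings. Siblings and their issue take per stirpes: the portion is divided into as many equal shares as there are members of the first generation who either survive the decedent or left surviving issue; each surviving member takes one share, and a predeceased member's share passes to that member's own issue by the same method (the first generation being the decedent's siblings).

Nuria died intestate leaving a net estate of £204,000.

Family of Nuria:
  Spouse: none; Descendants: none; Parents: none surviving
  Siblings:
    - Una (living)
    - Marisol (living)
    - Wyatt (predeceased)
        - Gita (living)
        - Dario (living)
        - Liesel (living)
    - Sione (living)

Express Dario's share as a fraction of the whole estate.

The entire £204,000 passes to the siblings and their issue.
That amount (£204,000) is divided into 4 shares of £51,000: Una, Marisol, and Sione each take £51,000; Wyatt's £51,000 share passes to Wyatt's issue.
Wyatt's share (£51,000) is divided into 3 shares of £17,000: Gita, Dario, and Liesel each take £17,000.

Dario receives 1/12 of the estate.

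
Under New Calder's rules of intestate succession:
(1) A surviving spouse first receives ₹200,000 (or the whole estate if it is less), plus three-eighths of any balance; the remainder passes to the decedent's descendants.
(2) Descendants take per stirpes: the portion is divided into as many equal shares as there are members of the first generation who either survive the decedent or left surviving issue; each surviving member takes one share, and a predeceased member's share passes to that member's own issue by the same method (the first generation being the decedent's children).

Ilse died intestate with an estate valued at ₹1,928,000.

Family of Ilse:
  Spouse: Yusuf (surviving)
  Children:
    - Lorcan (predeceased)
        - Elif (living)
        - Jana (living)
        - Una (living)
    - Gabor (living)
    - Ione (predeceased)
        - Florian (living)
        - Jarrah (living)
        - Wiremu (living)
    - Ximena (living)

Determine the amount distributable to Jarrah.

Yusuf first takes ₹200,000, leaving a balance of ₹1,728,000. Yusuf then takes three-eighths of the balance (₹648,000), for a total of ₹848,000. The remaining ₹1,080,000 passes to the descendants.
The descendants' portion (₹1,080,000) is divided into 4 shares of ₹270,000: Gabor and Ximena each take ₹270,000; Lorcan's ₹270,000 share passes to Lorcan's issue; Ione's ₹270,000 share passes to Ione's issue.
Lorcan's share (₹270,000) is divided into 3 shares of ₹90,000: Elif, Jana, and Una each take ₹90,000.
Ione's share (₹270,000) is divided into 3 shares of ₹90,000: Florian, Jarrah, and Wiremu each take ₹90,000.

Jarrah receives ₹90,000.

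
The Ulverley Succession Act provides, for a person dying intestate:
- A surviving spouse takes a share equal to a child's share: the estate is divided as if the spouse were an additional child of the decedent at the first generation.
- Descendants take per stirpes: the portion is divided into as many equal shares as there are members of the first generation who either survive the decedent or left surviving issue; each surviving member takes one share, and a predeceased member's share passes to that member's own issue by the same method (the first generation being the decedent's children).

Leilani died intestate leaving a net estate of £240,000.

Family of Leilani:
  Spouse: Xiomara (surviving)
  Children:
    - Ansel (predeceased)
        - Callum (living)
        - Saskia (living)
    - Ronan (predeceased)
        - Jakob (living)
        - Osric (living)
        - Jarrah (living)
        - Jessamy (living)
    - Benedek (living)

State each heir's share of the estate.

Xiomara: £60,000; Callum: £30,000; Saskia: £30,000; Jakob: £15,000; Osric: £15,000; Jarrah: £15,000; Jessamy: £15,000; Benedek: £60,000

The spouse counts as an additional share at the children's level, so there are 4 primary shares of £60,000. Xiomara takes one such share (£60,000).
The children's combined portion (£180,000) is divided into 3 shares of £60,000: Benedek takes £60,000; Ansel's £60,000 share passes to Ansel's issue; Ronan's £60,000 share passes to Ronan's issue.
Ansel's share (£60,000) is divided into 2 shares of £30,000: Callum and Saskia each take £30,000.
Ronan's share (£60,000) is divided into 4 shares of £15,000: Jakob, Osric, Jarrah, and Jessamy each take £15,000.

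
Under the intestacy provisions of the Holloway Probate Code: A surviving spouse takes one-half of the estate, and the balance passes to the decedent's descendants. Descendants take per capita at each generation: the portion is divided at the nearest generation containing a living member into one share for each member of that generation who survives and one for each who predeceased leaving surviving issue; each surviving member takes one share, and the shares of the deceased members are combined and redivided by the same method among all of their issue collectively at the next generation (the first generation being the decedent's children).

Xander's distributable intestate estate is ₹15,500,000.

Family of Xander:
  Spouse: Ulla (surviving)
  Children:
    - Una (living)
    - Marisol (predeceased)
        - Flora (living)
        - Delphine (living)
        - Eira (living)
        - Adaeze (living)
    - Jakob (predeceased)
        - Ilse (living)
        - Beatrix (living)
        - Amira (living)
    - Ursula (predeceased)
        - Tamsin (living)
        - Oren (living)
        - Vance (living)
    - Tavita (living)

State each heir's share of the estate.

Ulla: ₹7,750,000; Una: ₹1,550,000; Flora: ₹465,000; Delphine: ₹465,000; Eira: ₹465,000; Adaeze: ₹465,000; Ilse: ₹465,000; Beatrix: ₹465,000; Amira: ₹465,000; Tamsin: ₹465,000; Oren: ₹465,000; Vance: ₹465,000; Tavita: ₹1,550,000

Ulla takes one-half of ₹15,500,000 = ₹7,750,000. The remaining ₹7,750,000 passes to the descendants.
The descendants' portion (₹7,750,000) is divided at the children's generation into 5 shares of ₹1,550,000. Una and Tavita each take ₹1,550,000. The 3 shares of the deceased (Marisol, Jakob, and Ursula) are combined into a pool of ₹4,650,000.
That pool (₹4,650,000) is divided at the grandchildren's generation equally among Flora, Delphine, Eira, Adaeze, Ilse, Beatrix, Amira, Tamsin, Oren, and Vance: ₹465,000 each.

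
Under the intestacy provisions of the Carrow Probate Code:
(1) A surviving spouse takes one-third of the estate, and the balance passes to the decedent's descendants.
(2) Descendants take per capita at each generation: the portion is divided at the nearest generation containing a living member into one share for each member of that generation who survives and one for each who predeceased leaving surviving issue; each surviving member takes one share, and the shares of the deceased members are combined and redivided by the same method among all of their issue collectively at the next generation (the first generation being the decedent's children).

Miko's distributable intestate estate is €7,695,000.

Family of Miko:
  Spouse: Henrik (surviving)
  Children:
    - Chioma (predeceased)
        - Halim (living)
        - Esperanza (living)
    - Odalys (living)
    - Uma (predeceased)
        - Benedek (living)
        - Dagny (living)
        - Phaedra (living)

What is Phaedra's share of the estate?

Henrik takes one-third of €7,695,000 = €2,565,000. The remaining €5,130,000 passes to the descendants.
The descendants' portion (€5,130,000) is divided at the children's generation into 3 shares of €1,710,000. Odalys takes €1,710,000. The 2 shares of the deceased (Chioma and Uma) are combined into a pool of €3,420,000.
That pool (€3,420,000) is divided at the grandchildren's generation equally among Halim, Esperanza, Benedek, Dagny, and Phaedra: €684,000 each.

Phaedra receives €684,000.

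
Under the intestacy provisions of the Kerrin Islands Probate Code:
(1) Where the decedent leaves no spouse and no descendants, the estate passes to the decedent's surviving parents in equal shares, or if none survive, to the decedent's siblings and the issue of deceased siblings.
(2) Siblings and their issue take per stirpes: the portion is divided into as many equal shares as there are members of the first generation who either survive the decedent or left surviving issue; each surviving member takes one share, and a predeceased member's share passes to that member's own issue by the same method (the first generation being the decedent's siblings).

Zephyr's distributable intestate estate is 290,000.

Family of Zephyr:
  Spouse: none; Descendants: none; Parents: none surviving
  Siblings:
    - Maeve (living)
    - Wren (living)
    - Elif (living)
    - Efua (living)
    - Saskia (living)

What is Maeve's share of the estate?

Maeve receives 58,000.

The entire 290,000 passes to the siblings and their issue.
That amount (290,000) is divided into 5 shares of 58,000: Maeve, Wren, Elif, Efua, and Saskia each take 58,000.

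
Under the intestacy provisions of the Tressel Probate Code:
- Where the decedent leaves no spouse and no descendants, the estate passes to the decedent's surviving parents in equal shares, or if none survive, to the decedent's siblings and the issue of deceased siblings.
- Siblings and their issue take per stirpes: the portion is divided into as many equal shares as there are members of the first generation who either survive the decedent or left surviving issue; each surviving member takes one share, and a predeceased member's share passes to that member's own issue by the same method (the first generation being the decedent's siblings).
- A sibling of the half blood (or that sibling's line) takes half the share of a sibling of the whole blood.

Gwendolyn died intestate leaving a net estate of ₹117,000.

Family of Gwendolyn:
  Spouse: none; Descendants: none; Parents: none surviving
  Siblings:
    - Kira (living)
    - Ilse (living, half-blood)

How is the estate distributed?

Kira: ₹78,000; Ilse: ₹39,000

The entire ₹117,000 passes to the siblings and their issue.
Counting each half-blood sibling's line as half a unit, there are 3/2 units in ₹117,000, so one unit is ₹78,000. Whole-blood lines (Kira) take ₹78,000 each; half-blood lines (Ilse) take ₹39,000 each.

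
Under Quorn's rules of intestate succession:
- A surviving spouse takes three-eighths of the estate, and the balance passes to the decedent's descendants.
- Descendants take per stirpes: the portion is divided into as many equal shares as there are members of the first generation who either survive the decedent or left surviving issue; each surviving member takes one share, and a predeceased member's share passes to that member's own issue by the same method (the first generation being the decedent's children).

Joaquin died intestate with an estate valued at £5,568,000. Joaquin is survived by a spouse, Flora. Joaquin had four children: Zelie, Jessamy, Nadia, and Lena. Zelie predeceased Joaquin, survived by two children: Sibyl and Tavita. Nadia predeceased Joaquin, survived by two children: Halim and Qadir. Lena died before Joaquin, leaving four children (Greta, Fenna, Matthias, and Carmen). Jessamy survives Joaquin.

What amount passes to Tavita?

Tavita receives £435,000.

Flora takes three-eighths of £5,568,000 = £2,088,000. The remaining £3,480,000 passes to the descendants.
The descendants' portion (£3,480,000) is divided into 4 shares of £870,000: Jessamy takes £870,000; Zelie's £870,000 share passes to Zelie's issue; Nadia's £870,000 share passes to Nadia's issue; Lena's £870,000 share passes to Lena's issue.
Zelie's share (£870,000) is divided into 2 shares of £435,000: Sibyl and Tavita each take £435,000.
Nadia's share (£870,000) is divided into 2 shares of £435,000: Halim and Qadir each take £435,000.
Lena's share (£870,000) is divided into 4 shares of £217,500: Greta, Fenna, Matthias, and Carmen each take £217,500.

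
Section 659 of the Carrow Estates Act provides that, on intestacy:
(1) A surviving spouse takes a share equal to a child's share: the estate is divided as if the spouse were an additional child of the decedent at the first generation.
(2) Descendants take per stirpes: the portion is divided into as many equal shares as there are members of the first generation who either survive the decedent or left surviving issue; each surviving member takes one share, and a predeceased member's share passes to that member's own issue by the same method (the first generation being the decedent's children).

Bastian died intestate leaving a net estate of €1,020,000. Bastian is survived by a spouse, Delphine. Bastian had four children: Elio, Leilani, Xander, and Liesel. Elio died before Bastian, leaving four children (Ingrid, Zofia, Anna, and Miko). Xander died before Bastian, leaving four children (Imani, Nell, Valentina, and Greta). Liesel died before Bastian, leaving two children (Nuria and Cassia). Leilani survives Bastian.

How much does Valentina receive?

The spouse counts as an additional share at the children's level, so there are 5 primary shares of €204,000. Delphine takes one such share (€204,000).
The children's combined portion (€816,000) is divided into 4 shares of €204,000: Leilani takes €204,000; Elio's €204,000 share passes to Elio's issue; Xander's €204,000 share passes to Xander's issue; Liesel's €204,000 share passes to Liesel's issue.
Elio's share (€204,000) is divided into 4 shares of €51,000: Ingrid, Zofia, Anna, and Miko each take €51,000.
Xander's share (€204,000) is divided into 4 shares of €51,000: Imani, Nell, Valentina, and Greta each take €51,000.
Liesel's share (€204,000) is divided into 2 shares of €102,000: Nuria and Cassia each take €102,000.

Valentina receives €51,000.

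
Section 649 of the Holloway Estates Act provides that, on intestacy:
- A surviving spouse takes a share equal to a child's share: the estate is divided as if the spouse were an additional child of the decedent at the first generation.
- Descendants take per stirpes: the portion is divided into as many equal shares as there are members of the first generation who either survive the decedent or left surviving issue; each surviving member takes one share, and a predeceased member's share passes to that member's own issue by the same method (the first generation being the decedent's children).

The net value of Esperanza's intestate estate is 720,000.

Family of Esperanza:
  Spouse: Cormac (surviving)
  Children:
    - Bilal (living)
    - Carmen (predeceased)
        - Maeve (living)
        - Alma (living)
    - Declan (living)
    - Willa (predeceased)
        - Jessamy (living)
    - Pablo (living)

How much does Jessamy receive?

The spouse counts as an additional share at the children's level, so there are 6 primary shares of 120,000. Cormac takes one such share (120,000).
The children's combined portion (600,000) is divided into 5 shares of 120,000: Bilal, Declan, and Pablo each take 120,000; Carmen's 120,000 share passes to Carmen's issue; Willa's 120,000 share passes to Willa's issue.
Carmen's share (120,000) is divided into 2 shares of 60,000: Maeve and Alma each take 60,000.
Willa's share (120,000) passes entirely to Jessamy.

Jessamy receives 120,000.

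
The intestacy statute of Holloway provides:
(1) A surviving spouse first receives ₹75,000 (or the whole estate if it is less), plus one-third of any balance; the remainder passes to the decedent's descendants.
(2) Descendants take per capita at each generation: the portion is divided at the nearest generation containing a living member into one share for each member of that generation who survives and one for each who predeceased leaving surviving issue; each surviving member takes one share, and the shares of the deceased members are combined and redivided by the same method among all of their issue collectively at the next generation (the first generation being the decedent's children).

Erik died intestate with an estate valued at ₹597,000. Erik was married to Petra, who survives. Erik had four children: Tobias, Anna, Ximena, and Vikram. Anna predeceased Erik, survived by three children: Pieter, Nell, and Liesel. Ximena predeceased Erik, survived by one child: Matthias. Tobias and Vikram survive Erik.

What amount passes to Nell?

Nell receives ₹43,500.

Petra first takes ₹75,000, leaving a balance of ₹522,000. Petra then takes one-third of the balance (₹174,000), for a total of ₹249,000. The remaining ₹348,000 passes to the descendants.
The descendants' portion (₹348,000) is divided at the children's generation into 4 shares of ₹87,000. Tobias and Vikram each take ₹87,000. The 2 shares of the deceased (Anna and Ximena) are combined into a pool of ₹174,000.
That pool (₹174,000) is divided at the grandchildren's generation equally among Pieter, Nell, Liesel, and Matthias: ₹43,500 each.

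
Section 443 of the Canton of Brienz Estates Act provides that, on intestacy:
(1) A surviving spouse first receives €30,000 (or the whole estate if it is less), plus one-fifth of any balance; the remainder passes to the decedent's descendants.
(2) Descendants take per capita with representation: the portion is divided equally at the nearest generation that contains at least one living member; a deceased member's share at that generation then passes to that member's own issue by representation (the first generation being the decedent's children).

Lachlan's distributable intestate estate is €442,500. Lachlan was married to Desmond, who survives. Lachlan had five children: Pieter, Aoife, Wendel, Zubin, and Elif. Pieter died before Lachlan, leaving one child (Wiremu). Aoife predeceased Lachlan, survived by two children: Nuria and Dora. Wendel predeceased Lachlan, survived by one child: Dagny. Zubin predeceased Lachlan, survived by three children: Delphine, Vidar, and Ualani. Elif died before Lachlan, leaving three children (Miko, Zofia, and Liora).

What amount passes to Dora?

Desmond first takes €30,000, leaving a balance of €412,500. Desmond then takes one-fifth of the balance (€82,500), for a total of €112,500. The remaining €330,000 passes to the descendants.
No child survives, so the initial division is made at the grandchildren's generation.
The descendants' portion (€330,000) is divided into 10 shares of €33,000: Wiremu, Nuria, Dora, Dagny, Delphine, Vidar, Ualani, Miko, Zofia, and Liora each take €33,000.

Dora receives €33,000.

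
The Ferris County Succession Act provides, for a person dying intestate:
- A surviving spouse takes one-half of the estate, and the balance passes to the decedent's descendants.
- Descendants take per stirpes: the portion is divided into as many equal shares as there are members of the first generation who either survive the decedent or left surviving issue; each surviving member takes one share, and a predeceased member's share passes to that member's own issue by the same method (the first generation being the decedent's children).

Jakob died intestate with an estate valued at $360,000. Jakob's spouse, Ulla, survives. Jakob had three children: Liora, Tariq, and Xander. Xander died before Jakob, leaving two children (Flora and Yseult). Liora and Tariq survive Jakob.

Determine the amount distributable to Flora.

Ulla takes one-half of $360,000 = $180,000. The remaining $180,000 passes to the descendants.
The descendants' portion ($180,000) is divided into 3 shares of $60,000: Liora and Tariq each take $60,000; Xander's $60,000 share passes to Xander's issue.
Xander's share ($60,000) is divided into 2 shares of $30,000: Flora and Yseult each take $30,000.

Flora receives $30,000.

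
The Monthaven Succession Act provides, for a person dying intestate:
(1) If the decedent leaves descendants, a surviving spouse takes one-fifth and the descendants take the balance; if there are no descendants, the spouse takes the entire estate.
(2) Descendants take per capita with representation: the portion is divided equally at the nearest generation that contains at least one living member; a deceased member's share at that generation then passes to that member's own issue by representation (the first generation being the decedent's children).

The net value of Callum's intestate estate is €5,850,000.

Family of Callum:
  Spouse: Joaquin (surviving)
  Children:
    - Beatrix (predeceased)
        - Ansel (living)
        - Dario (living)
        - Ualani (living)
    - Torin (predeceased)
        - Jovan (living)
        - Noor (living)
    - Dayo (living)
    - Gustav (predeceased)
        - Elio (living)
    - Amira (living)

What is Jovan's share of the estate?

Jovan receives €468,000.

Joaquin takes one-fifth of €5,850,000 = €1,170,000. The remaining €4,680,000 passes to the descendants.
The descendants' portion (€4,680,000) is divided into 5 shares of €936,000: Dayo and Amira each take €936,000; Beatrix's €936,000 share passes to Beatrix's issue; Torin's €936,000 share passes to Torin's issue; Gustav's €936,000 share passes to Gustav's issue.
Beatrix's share (€936,000) is divided into 3 shares of €312,000: Ansel, Dario, and Ualani each take €312,000.
Torin's share (€936,000) is divided into 2 shares of €468,000: Jovan and Noor each take €468,000.
Gustav's share (€936,000) passes entirely to Elio.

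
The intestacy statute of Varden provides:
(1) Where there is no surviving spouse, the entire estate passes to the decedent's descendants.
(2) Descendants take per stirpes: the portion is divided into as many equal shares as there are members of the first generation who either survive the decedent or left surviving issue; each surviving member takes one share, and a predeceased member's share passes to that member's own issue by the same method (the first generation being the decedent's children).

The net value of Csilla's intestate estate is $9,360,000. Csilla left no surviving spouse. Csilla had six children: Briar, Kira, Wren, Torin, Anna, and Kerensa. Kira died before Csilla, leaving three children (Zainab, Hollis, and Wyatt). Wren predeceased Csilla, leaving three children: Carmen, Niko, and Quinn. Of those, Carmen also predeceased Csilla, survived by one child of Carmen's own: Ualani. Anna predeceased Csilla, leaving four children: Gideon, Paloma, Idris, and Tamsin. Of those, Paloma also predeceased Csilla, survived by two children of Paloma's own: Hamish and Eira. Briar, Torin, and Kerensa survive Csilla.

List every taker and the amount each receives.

Briar: $1,560,000; Zainab: $520,000; Hollis: $520,000; Wyatt: $520,000; Ualani: $520,000; Niko: $520,000; Quinn: $520,000; Torin: $1,560,000; Gideon: $390,000; Hamish: $195,000; Eira: $195,000; Idris: $390,000; Tamsin: $390,000; Kerensa: $1,560,000

The entire $9,360,000 passes to the descendants.
That amount ($9,360,000) is divided into 6 shares of $1,560,000: Briar, Torin, and Kerensa each take $1,560,000; Kira's $1,560,000 share passes to Kira's issue; Wren's $1,560,000 share passes to Wren's issue; Anna's $1,560,000 share passes to Anna's issue.
Kira's share ($1,560,000) is divided into 3 shares of $520,000: Zainab, Hollis, and Wyatt each take $520,000.
Wren's share ($1,560,000) is divided into 3 shares of $520,000: Niko and Quinn each take $520,000; Carmen's $520,000 share passes to Carmen's issue.
Carmen's share ($520,000) passes entirely to Ualani.
Anna's share ($1,560,000) is divided into 4 shares of $390,000: Gideon, Idris, and Tamsin each take $390,000; Paloma's $390,000 share passes to Paloma's issue.
Paloma's share ($390,000) is divided into 2 shares of $195,000: Hamish and Eira each take $195,000.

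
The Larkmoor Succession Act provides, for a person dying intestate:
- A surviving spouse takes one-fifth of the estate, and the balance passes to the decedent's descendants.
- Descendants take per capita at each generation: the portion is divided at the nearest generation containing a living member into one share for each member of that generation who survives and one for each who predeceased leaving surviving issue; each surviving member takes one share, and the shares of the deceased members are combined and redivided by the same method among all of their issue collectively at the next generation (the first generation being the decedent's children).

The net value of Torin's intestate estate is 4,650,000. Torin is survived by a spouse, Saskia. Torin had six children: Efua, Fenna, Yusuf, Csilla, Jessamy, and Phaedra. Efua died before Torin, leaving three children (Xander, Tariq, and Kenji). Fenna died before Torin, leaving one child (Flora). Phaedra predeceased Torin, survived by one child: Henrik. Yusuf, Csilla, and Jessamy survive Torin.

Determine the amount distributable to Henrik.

Saskia takes one-fifth of 4,650,000 = 930,000. The remaining 3,720,000 passes to the descendants.
The descendants' portion (3,720,000) is divided at the children's generation into 6 shares of 620,000. Yusuf, Csilla, and Jessamy each take 620,000. The 3 shares of the deceased (Efua, Fenna, and Phaedra) are combined into a pool of 1,860,000.
That pool (1,860,000) is divided at the grandchildren's generation equally among Xander, Tariq, Kenji, Flora, and Henrik: 372,000 each.

Henrik receives 372,000.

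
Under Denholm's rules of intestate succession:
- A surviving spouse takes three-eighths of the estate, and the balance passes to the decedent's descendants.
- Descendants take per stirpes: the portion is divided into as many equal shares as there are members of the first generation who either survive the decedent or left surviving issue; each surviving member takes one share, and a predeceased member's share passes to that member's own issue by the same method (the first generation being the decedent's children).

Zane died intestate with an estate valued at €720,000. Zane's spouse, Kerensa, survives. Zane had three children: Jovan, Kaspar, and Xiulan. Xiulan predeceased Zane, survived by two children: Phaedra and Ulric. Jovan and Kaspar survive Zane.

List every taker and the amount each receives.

Kerensa takes three-eighths of €720,000 = €270,000. The remaining €450,000 passes to the descendants.
The descendants' portion (€450,000) is divided into 3 shares of €150,000: Jovan and Kaspar each take €150,000; Xiulan's €150,000 share passes to Xiulan's issue.
Xiulan's share (€150,000) is divided into 2 shares of €75,000: Phaedra and Ulric each take €75,000.

Kerensa: €270,000; Jovan: €150,000; Kaspar: €150,000; Phaedra: €75,000; Ulric: €75,000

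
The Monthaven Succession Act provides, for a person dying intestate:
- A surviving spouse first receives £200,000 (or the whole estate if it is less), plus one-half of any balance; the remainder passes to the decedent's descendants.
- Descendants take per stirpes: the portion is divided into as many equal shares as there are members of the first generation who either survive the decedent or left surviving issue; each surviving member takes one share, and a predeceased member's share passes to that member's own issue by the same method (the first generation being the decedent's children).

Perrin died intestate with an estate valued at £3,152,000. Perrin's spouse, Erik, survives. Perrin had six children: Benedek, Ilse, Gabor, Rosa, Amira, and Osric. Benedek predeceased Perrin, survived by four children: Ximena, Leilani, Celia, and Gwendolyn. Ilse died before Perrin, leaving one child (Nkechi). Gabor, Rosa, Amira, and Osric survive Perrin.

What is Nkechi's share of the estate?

Erik first takes £200,000, leaving a balance of £2,952,000. Erik then takes one-half of the balance (£1,476,000), for a total of £1,676,000. The remaining £1,476,000 passes to the descendants.
The descendants' portion (£1,476,000) is divided into 6 shares of £246,000: Gabor, Rosa, Amira, and Osric each take £246,000; Benedek's £246,000 share passes to Benedek's issue; Ilse's £246,000 share passes to Ilse's issue.
Benedek's share (£246,000) is divided into 4 shares of £61,500: Ximena, Leilani, Celia, and Gwendolyn each take £61,500.
Ilse's share (£246,000) passes entirely to Nkechi.

Nkechi receives £246,000.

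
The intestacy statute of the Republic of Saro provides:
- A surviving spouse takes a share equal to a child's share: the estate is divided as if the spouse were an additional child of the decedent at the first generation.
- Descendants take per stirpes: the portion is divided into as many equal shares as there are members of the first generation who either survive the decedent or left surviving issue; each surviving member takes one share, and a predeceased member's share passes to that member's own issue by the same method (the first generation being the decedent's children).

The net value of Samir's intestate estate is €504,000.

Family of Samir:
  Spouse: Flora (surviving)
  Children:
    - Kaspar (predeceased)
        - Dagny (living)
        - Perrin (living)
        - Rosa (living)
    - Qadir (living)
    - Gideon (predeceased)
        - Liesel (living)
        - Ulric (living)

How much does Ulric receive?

The spouse counts as an additional share at the children's level, so there are 4 primary shares of €126,000. Flora takes one such share (€126,000).
The children's combined portion (€378,000) is divided into 3 shares of €126,000: Qadir takes €126,000; Kaspar's €126,000 share passes to Kaspar's issue; Gideon's €126,000 share passes to Gideon's issue.
Kaspar's share (€126,000) is divided into 3 shares of €42,000: Dagny, Perrin, and Rosa each take €42,000.
Gideon's share (€126,000) is divided into 2 shares of €63,000: Liesel and Ulric each take €63,000.

Ulric receives €63,000.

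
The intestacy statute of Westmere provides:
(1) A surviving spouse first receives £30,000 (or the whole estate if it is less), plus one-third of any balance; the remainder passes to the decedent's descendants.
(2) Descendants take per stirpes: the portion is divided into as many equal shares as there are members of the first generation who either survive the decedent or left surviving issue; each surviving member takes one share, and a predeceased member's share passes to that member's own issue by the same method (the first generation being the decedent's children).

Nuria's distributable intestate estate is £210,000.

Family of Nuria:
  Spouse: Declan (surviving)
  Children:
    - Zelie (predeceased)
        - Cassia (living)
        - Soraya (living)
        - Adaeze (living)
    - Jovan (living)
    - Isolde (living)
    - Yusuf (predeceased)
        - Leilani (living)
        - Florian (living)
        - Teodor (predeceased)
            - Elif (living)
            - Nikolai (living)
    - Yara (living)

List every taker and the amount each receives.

Declan: £90,000; Cassia: £8,000; Soraya: £8,000; Adaeze: £8,000; Jovan: £24,000; Isolde: £24,000; Leilani: £8,000; Florian: £8,000; Elif: £4,000; Nikolai: £4,000; Yara: £24,000

Declan first takes £30,000, leaving a balance of £180,000. Declan then takes one-third of the balance (£60,000), for a total of £90,000. The remaining £120,000 passes to the descendants.
The descendants' portion (£120,000) is divided into 5 shares of £24,000: Jovan, Isolde, and Yara each take £24,000; Zelie's £24,000 share passes to Zelie's issue; Yusuf's £24,000 share passes to Yusuf's issue.
Zelie's share (£24,000) is divided into 3 shares of £8,000: Cassia, Soraya, and Adaeze each take £8,000.
Yusuf's share (£24,000) is divided into 3 shares of £8,000: Leilani and Florian each take £8,000; Teodor's £8,000 share passes to Teodor's issue.
Teodor's share (£8,000) is divided into 2 shares of £4,000: Elif and Nikolai each take £4,000.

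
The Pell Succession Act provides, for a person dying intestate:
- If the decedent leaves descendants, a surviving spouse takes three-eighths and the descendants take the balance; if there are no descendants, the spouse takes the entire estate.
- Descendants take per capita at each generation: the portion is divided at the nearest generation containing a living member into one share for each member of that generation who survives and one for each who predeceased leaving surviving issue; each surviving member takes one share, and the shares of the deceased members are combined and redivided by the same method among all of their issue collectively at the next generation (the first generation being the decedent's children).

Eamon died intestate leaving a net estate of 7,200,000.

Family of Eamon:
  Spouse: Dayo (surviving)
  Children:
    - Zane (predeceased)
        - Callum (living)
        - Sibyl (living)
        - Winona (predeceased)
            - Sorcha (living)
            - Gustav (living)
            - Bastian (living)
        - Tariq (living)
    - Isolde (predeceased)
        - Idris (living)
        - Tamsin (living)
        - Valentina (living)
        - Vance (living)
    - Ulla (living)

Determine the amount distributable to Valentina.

Dayo takes three-eighths of 7,200,000 = 2,700,000. The remaining 4,500,000 passes to the descendants.
The descendants' portion (4,500,000) is divided at the children's generation into 3 shares of 1,500,000. Ulla takes 1,500,000. The 2 shares of the deceased (Zane and Isolde) are combined into a pool of 3,000,000.
That pool (3,000,000) is divided at the grandchildren's generation into 8 shares of 375,000. Callum, Sibyl, Tariq, Idris, Tamsin, Valentina, and Vance each take 375,000. The remaining share for the deceased Winona (375,000) is carried to the next generation.
That pool (375,000) is divided at the great-grandchildren's generation equally among Sorcha, Gustav, and Bastian: 125,000 each.

Valentina receives 375,000.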